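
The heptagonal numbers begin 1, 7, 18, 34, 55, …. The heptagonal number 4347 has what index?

Set n(5n−3)/2 = 4347, giving 5n² − 3n − 8694 = 0.
The discriminant is 9 + 40·4347 = 173889, and √173889 = 417.
So n = (3 + 417) / 10 = 420/10 = 42.

42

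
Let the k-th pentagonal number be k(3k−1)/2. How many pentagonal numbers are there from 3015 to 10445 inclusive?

39

The n-th pentagonal number is n(3n−1)/2.
Smallest index with value ≥ 3015: n = 45 (giving 3015).
Largest index with value ≤ 10445: n = 83 (giving 10292).
Indices 45 through 83: 39 terms.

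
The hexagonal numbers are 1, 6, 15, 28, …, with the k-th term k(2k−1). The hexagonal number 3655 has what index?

Set n(2n−1) = 3655, giving 2n² − n − 3655 = 0.
The discriminant is 1 + 8·3655 = 29241, and √29241 = 171.
So n = (1 + 171) / 4 = 172/4 = 43.

43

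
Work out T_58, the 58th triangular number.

1711

The 58th triangular number is n(n+1)/2 with n = 58.
58·59/2 = 3422/2 = 1711.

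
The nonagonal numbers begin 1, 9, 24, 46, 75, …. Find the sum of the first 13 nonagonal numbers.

Σ i(7i−5)/2 = (7Σi² − 5Σi) / 2 over i = 1..13.
Σi = 91 and Σi² = 819.
(7·819 − 5·91) / 2 = 5278/2 = 2639.

2639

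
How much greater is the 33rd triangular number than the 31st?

65

33·34/2 = 561 and 31·32/2 = 496.
Difference: 561 − 496 = 65.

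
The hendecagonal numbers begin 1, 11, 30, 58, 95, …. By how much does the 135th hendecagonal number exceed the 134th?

Consecutive hendecagonal numbers differ by 9n − 8: here 9·135 − 8 = 1207.

1207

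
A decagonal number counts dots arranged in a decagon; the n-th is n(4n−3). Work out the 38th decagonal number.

The 38th decagonal number is n(4n−3) with n = 38.
38·(4·38 − 3) = 38·149 = 5662.

5662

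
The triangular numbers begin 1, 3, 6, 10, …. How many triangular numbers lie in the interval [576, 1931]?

28

The n-th triangular number is n(n+1)/2.
Smallest index with value ≥ 576: n = 34 (giving 595).
Largest index with value ≤ 1931: n = 61 (giving 1891).
Indices 34 through 61: 28 terms.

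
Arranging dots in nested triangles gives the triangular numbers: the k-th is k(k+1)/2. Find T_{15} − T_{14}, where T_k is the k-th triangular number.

15

Consecutive triangular numbers differ by n: T_{15} − T_{14} = 15.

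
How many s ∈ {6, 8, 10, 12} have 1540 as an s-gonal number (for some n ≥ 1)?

2

s = 6: P(6, 28) = 1540. ✓
s = 8: P(8, 22) = 1408 and P(8, 23) = 1541; 1540 is not s-gonal.
s = 10: P(10, 20) = 1540. ✓
s = 12: P(12, 17) = 1377 and P(12, 18) = 1548; 1540 is not s-gonal.
Hits: s ∈ {6, 10} → 2.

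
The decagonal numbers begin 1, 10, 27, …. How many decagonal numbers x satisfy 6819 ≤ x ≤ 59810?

The n-th decagonal number is n(4n−3).
Smallest index with value ≥ 6819: n = 42 (giving 6930).
Largest index with value ≤ 59810: n = 122 (giving 59170).
Indices 42 through 122: 81 terms.

81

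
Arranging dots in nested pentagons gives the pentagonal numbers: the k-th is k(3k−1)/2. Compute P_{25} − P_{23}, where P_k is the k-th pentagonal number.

143

25·(3·25 − 1)/2 = 925 and 23·(3·23 − 1)/2 = 782.
Difference: 925 − 782 = 143.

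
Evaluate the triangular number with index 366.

67161

The 366th triangular number is n(n+1)/2 with n = 366.
366·367/2 = 134322/2 = 67161.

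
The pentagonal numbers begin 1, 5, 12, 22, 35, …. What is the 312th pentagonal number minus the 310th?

1865

312·(3·312 − 1)/2 = 145860 and 310·(3·310 − 1)/2 = 143995.
Difference: 145860 − 143995 = 1865.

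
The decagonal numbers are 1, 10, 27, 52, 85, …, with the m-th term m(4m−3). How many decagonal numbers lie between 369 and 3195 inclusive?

19

The n-th decagonal number is n(4n−3).
Smallest index with value ≥ 369: n = 10 (giving 370).
Largest index with value ≤ 3195: n = 28 (giving 3052).
Indices 10 through 28: 19 terms.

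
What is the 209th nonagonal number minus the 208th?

1457

Consecutive nonagonal numbers differ by 7n − 6: here 7·209 − 6 = 1457.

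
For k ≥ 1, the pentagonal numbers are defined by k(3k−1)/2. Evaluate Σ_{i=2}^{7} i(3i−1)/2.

195

Σ i(3i−1)/2 = (3Σi² − Σi) / 2 over i = 2..7.
Σi = 28 − 1 = 27 and Σi² = 140 − 1 = 139.
(3·139 − 1·27) / 2 = 390/2 = 195.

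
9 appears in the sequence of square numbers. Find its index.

We need n² = 9, so n = √9 = 3.

3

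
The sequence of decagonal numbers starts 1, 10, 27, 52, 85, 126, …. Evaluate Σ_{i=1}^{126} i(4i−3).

Σ i(4i−3) = 4Σi² − 3Σi over i = 1..126.
Σi = 8001 and Σi² = 674751.
4·674751 − 3·8001 = 2675001.

2675001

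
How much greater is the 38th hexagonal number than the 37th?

149

Consecutive hexagonal numbers differ by 4n − 3: here 4·38 − 3 = 149.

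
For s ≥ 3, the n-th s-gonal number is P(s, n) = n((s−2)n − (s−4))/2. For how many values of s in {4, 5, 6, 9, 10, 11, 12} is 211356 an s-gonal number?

1

s = 4: P(4, 459) = 210681 and P(4, 460) = 211600; 211356 is not s-gonal.
s = 5: P(5, 375) = 210750 and P(5, 376) = 211876; 211356 is not s-gonal.
s = 6: P(6, 325) = 210925 and P(6, 326) = 212226; 211356 is not s-gonal.
s = 9: P(9, 246) = 211191 and P(9, 247) = 212914; 211356 is not s-gonal.
s = 10: P(10, 230) = 210910 and P(10, 231) = 212751; 211356 is not s-gonal.
s = 11: P(11, 217) = 211141 and P(11, 218) = 213095; 211356 is not s-gonal.
s = 12: P(12, 206) = 211356. ✓
Hits: s ∈ {12} → 1.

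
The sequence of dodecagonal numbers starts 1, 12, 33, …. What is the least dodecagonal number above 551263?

Solve n(5n−4) > 551263 for integer n.
The largest n with value ≤ 551263 is 332 (since 549792 ≤ 551263 < 553113), so the first above is n = 333, value 553113.

553113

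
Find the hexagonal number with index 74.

The 74th hexagonal number is n(2n−1) with n = 74.
74·(2·74 − 1) = 74·147 = 10878.

10878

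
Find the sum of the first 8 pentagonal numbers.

288

Σ i(3i−1)/2 = (3Σi² − Σi) / 2 over i = 1..8.
Σi = 36 and Σi² = 204.
(3·204 − 1·36) / 2 = 576/2 = 288.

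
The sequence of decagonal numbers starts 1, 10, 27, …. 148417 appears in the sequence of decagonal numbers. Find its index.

Set n(4n−3) = 148417, giving 4n² − 3n − 148417 = 0.
The discriminant is 9 + 16·148417 = 2374681, and √2374681 = 1541.
So n = (3 + 1541) / 8 = 1544/8 = 193.
Check: 193·(4·193 − 3) = 148417. ✓

193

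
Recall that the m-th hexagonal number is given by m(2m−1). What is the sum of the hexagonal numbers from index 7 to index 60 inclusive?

145629

Σ i(2i−1) = 2Σi² − Σi over i = 7..60.
Σi = 1830 − 21 = 1809 and Σi² = 73810 − 91 = 73719.
2·73719 − 1·1809 = 145629.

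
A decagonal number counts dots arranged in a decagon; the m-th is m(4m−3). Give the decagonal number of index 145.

83665

The 145th decagonal number is n(4n−3) with n = 145.
145·(4·145 − 3) = 145·577 = 83665.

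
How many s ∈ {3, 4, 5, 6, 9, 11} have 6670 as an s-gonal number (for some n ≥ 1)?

2

s = 3: P(3, 115) = 6670. ✓
s = 4: P(4, 81) = 6561 and P(4, 82) = 6724; 6670 is not s-gonal.
s = 5: P(5, 66) = 6501 and P(5, 67) = 6700; 6670 is not s-gonal.
s = 6: P(6, 58) = 6670. ✓
s = 9: P(9, 44) = 6666 and P(9, 45) = 6975; 6670 is not s-gonal.
s = 11: P(11, 38) = 6365 and P(11, 39) = 6708; 6670 is not s-gonal.
Hits: s ∈ {3, 6} → 2.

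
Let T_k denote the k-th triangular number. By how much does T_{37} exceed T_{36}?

37

Consecutive triangular numbers differ by n: T_{37} − T_{36} = 37.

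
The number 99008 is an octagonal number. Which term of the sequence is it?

Set n(3n−2) = 99008, giving 3n² − 2n − 99008 = 0.
The discriminant is 4 + 12·99008 = 1188100, and √1188100 = 1090.
So n = (2 + 1090) / 6 = 1092/6 = 182.
Check: 182·(3·182 − 2) = 99008. ✓

182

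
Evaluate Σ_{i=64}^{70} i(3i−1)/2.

Σ i(3i−1)/2 = (3Σi² − Σi) / 2 over i = 64..70.
Σi = 2485 − 2016 = 469 and Σi² = 116795 − 85344 = 31451.
(3·31451 − 1·469) / 2 = 93884/2 = 46942.

46942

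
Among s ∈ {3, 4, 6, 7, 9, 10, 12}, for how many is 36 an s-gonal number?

2

s = 3: P(3, 8) = 36. ✓
s = 4: P(4, 6) = 36. ✓
s = 6: P(6, 4) = 28 and P(6, 5) = 45; 36 is not s-gonal.
s = 7: P(7, 4) = 34 and P(7, 5) = 55; 36 is not s-gonal.
s = 9: P(9, 3) = 24 and P(9, 4) = 46; 36 is not s-gonal.
s = 10: P(10, 3) = 27 and P(10, 4) = 52; 36 is not s-gonal.
s = 12: P(12, 3) = 33 and P(12, 4) = 64; 36 is not s-gonal.
Hits: s ∈ {3, 4} → 2.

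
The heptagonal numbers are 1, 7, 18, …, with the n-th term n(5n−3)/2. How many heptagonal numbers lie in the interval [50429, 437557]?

276

The n-th heptagonal number is n(5n−3)/2.
Smallest index with value ≥ 50429: n = 143 (giving 50908).
Largest index with value ≤ 437557: n = 418 (giving 436183).
Indices 143 through 418: 276 terms.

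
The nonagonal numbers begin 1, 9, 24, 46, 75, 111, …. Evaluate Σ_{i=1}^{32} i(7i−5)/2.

38720

Σ i(7i−5)/2 = (7Σi² − 5Σi) / 2 over i = 1..32.
Σi = 528 and Σi² = 11440.
(7·11440 − 5·528) / 2 = 77440/2 = 38720.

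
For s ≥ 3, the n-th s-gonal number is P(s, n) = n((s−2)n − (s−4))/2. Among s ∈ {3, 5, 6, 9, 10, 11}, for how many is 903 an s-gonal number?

s = 3: P(3, 42) = 903. ✓
s = 5: P(5, 24) = 852 and P(5, 25) = 925; 903 is not s-gonal.
s = 6: P(6, 21) = 861 and P(6, 22) = 946; 903 is not s-gonal.
s = 9: P(9, 16) = 856 and P(9, 17) = 969; 903 is not s-gonal.
s = 10: P(10, 15) = 855 and P(10, 16) = 976; 903 is not s-gonal.
s = 11: P(11, 14) = 833 and P(11, 15) = 960; 903 is not s-gonal.
Hits: s ∈ {3} → 1.

1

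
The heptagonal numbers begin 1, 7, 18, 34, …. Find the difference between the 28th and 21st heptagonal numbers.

28·(5·28 − 3)/2 = 1918 and 21·(5·21 − 3)/2 = 1071.
Difference: 1918 − 1071 = 847.

847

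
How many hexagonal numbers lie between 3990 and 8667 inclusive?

The n-th hexagonal number is n(2n−1).
Smallest index with value ≥ 3990: n = 45 (giving 4005).
Largest index with value ≤ 8667: n = 66 (giving 8646).
Indices 45 through 66: 22 terms.

22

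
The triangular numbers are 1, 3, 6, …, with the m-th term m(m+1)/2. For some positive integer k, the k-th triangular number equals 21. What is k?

Set n(n+1)/2 = 21, giving n² + n − 42 = 0.
The discriminant is 1 + 8·21 = 169, and √169 = 13.
So n = (-1 + 13) / 2 = 12/2 = 6.

6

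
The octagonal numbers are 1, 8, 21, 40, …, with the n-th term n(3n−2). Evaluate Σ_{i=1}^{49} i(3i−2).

Σ i(3i−2) = 3Σi² − 2Σi over i = 1..49.
Σi = 1225 and Σi² = 40425.
3·40425 − 2·1225 = 118825.

118825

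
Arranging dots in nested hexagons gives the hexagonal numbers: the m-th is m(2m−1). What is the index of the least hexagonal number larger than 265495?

Solve n(2n−1) > 265495 for integer n.
The largest n with value ≤ 265495 is 364 (since 264628 ≤ 265495 < 266085), so the first above is n = 365, value 266085.

365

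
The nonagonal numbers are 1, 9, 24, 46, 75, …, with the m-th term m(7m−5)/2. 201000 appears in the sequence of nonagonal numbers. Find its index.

Set n(7n−5)/2 = 201000, giving 7n² − 5n − 402000 = 0.
The discriminant is 25 + 56·201000 = 11256025, and √11256025 = 3355.
So n = (5 + 3355) / 14 = 3360/14 = 240.
Check: 240·(7·240 − 5)/2 = 201000. ✓

240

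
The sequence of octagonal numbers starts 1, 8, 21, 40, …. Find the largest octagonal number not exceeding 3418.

Solve n(3n−2) ≤ 3418 for integer n.
n = 34 gives 3400 ≤ 3418, while n = 35 gives 3605 > 3418; so the answer is 3400.

3400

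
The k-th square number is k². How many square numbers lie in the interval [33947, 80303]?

99

The n-th square number is n².
Smallest index with value ≥ 33947: n = 185 (giving 34225).
Largest index with value ≤ 80303: n = 283 (giving 80089).
Indices 185 through 283: 99 terms.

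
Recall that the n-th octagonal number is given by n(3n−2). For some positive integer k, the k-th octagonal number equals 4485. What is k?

39

Set n(3n−2) = 4485, giving 3n² − 2n − 4485 = 0.
The discriminant is 4 + 12·4485 = 53824, and √53824 = 232.
So n = (2 + 232) / 6 = 234/6 = 39.
Check: 39·(3·39 − 2) = 4485. ✓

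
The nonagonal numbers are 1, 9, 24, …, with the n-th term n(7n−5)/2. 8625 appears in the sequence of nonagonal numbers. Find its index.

Set n(7n−5)/2 = 8625, giving 7n² − 5n − 17250 = 0.
So n = (5 + 695) / 14 = 700/14 = 50.

50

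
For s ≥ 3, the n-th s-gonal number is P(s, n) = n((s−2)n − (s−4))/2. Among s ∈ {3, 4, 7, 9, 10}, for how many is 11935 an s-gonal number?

2

s = 3: P(3, 154) = 11935. ✓
s = 4: P(4, 109) = 11881 and P(4, 110) = 12100; 11935 is not s-gonal.
s = 7: P(7, 69) = 11799 and P(7, 70) = 12145; 11935 is not s-gonal.
s = 9: P(9, 58) = 11629 and P(9, 59) = 12036; 11935 is not s-gonal.
s = 10: P(10, 55) = 11935. ✓
Hits: s ∈ {3, 10} → 2.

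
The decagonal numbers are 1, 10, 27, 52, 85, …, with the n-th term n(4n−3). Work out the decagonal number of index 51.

The 51st decagonal number is n(4n−3) with n = 51.
51·(4·51 − 3) = 51·201 = 10251.

10251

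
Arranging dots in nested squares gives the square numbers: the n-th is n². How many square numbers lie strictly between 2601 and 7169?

The n-th square number is n².
Smallest index with value > 2601: n = 52 (giving 2704).
Largest index with value < 7169: n = 84 (giving 7056).
Indices 52 through 84: 33 terms.

33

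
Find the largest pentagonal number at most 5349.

5192

Solve n(3n−1)/2 ≤ 5349 for integer n.
n = 59 gives 5192 ≤ 5349, while n = 60 gives 5370 > 5349; so the answer is 5192.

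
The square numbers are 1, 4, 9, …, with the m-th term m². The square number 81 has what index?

9

We need n² = 81, so n = √81 = 9.
Check: 9² = 81. ✓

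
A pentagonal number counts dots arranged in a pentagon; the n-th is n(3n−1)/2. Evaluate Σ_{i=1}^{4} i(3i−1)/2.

40

Σ i(3i−1)/2 = (3Σi² − Σi) / 2 over i = 1..4.
Σi = 10 and Σi² = 30.
(3·30 − 1·10) / 2 = 80/2 = 40.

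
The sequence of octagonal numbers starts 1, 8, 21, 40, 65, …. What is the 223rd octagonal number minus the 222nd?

1333

Consecutive octagonal numbers differ by 6n − 5: here 6·223 − 5 = 1333.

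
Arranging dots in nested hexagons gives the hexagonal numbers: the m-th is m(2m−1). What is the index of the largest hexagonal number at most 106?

Solve n(2n−1) ≤ 106 for integer n.
n = 7 gives 91 ≤ 106, while n = 8 gives 120 > 106; so the answer is index 7.

7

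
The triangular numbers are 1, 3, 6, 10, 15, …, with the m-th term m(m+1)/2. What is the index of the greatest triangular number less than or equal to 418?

Solve n(n+1)/2 ≤ 418 for integer n.
n = 28 gives 406 ≤ 418, while n = 29 gives 435 > 418; so the answer is index 28.

28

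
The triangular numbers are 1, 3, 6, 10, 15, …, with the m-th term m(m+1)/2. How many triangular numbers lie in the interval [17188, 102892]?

269

The n-th triangular number is n(n+1)/2.
Smallest index with value ≥ 17188: n = 185 (giving 17205).
Largest index with value ≤ 102892: n = 453 (giving 102831).
Indices 185 through 453: 269 terms.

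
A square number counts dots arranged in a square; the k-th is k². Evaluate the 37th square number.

1369

The 37th square number is n² with n = 37.
37² = 1369.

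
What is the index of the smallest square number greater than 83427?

289

Solve n² > 83427 for integer n.
The largest n with value ≤ 83427 is 288 (since 82944 ≤ 83427 < 83521), so the first above is n = 289, value 83521.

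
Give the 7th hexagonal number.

91

7·(2·7 − 1) = 7·13 = 91.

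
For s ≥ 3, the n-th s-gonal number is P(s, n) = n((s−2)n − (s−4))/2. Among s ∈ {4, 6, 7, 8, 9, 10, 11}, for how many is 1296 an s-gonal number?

1

s = 4: P(4, 36) = 1296. ✓
s = 6: P(6, 25) = 1225 and P(6, 26) = 1326; 1296 is not s-gonal.
s = 7: P(7, 23) = 1288 and P(7, 24) = 1404; 1296 is not s-gonal.
s = 8: P(8, 21) = 1281 and P(8, 22) = 1408; 1296 is not s-gonal.
s = 9: P(9, 19) = 1216 and P(9, 20) = 1350; 1296 is not s-gonal.
s = 10: P(10, 18) = 1242 and P(10, 19) = 1387; 1296 is not s-gonal.
s = 11: P(11, 17) = 1241 and P(11, 18) = 1395; 1296 is not s-gonal.
Hits: s ∈ {4} → 1.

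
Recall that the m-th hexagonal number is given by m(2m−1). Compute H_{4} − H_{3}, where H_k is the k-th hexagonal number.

Consecutive hexagonal numbers differ by 4n − 3: here 4·4 − 3 = 13.

13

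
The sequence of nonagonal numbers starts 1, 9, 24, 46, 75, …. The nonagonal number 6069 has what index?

42

Set n(7n−5)/2 = 6069, giving 7n² − 5n − 12138 = 0.
So n = (5 + 583) / 14 = 588/14 = 42.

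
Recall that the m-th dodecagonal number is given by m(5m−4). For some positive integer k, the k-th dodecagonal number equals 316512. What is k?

252

Set n(5n−4) = 316512, giving 5n² − 4n − 316512 = 0.
The discriminant is 16 + 20·316512 = 6330256, and √6330256 = 2516.
So n = (4 + 2516) / 10 = 2520/10 = 252.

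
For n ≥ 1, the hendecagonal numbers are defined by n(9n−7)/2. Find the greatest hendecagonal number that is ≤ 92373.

91520

Solve n(9n−7)/2 ≤ 92373 for integer n.
n = 143 gives 91520 ≤ 92373, while n = 144 gives 92808 > 92373; so the answer is 91520.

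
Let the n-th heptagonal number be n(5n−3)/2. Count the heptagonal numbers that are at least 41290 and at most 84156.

55

The n-th heptagonal number is n(5n−3)/2.
Smallest index with value ≥ 41290: n = 129 (giving 41409).
Largest index with value ≤ 84156: n = 183 (giving 83448).
Indices 129 through 183: 55 terms.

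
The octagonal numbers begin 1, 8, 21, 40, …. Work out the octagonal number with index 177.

93633

The 177th octagonal number is n(3n−2) with n = 177.
177·(3·177 − 2) = 177·529 = 93633.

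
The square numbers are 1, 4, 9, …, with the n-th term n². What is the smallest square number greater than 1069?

Solve n² > 1069 for integer n.
The largest n with value ≤ 1069 is 32 (since 1024 ≤ 1069 < 1089), so the first above is n = 33, value 1089.

1089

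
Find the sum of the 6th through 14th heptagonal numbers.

Σ i(5i−3)/2 = (5Σi² − 3Σi) / 2 over i = 6..14.
Σi = 105 − 15 = 90 and Σi² = 1015 − 55 = 960.
(5·960 − 3·90) / 2 = 4530/2 = 2265.

2265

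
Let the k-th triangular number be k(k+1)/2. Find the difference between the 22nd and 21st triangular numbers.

Consecutive triangular numbers differ by n: T_{22} − T_{21} = 22.

22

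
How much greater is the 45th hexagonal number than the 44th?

177

Consecutive hexagonal numbers differ by 4n − 3: here 4·45 − 3 = 177.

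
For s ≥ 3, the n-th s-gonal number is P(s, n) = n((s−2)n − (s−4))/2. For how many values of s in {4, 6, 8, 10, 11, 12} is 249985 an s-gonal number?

1

s = 4: P(4, 499) = 249001 and P(4, 500) = 250000; 249985 is not s-gonal.
s = 6: P(6, 353) = 248865 and P(6, 354) = 250278; 249985 is not s-gonal.
s = 8: P(8, 289) = 249985. ✓
s = 10: P(10, 250) = 249250 and P(10, 251) = 251251; 249985 is not s-gonal.
s = 11: P(11, 236) = 249806 and P(11, 237) = 251931; 249985 is not s-gonal.
s = 12: P(12, 224) = 249984 and P(12, 225) = 252225; 249985 is not s-gonal.
Hits: s ∈ {8} → 1.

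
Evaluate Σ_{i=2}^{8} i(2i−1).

Σ i(2i−1) = 2Σi² − Σi over i = 2..8.
Σi = 36 − 1 = 35 and Σi² = 204 − 1 = 203.
2·203 − 1·35 = 371.

371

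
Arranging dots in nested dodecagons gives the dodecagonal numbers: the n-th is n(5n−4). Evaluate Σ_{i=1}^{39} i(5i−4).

99580

Σ i(5i−4) = 5Σi² − 4Σi over i = 1..39.
Σi = 780 and Σi² = 20540.
5·20540 − 4·780 = 99580.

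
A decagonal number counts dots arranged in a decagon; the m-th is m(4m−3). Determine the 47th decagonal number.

8695

The 47th decagonal number is n(4n−3) with n = 47.
47·(4·47 − 3) = 47·185 = 8695.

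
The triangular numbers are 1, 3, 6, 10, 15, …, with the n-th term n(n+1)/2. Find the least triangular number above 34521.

34716

Solve n(n+1)/2 > 34521 for integer n.
The largest n with value ≤ 34521 is 262 (since 34453 ≤ 34521 < 34716), so the first above is n = 263, value 34716.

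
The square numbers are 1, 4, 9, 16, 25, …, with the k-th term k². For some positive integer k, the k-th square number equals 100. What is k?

We need n² = 100, so n = √100 = 10.

10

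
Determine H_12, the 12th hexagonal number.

12·(2·12 − 1) = 12·23 = 276.

276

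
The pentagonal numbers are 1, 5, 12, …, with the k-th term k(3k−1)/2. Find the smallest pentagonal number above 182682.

Solve n(3n−1)/2 > 182682 for integer n.
The largest n with value ≤ 182682 is 349 (since 182527 ≤ 182682 < 183575), so the first above is n = 350, value 183575.

183575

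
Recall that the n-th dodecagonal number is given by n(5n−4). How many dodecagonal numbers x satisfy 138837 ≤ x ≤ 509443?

The n-th dodecagonal number is n(5n−4).
Smallest index with value ≥ 138837: n = 168 (giving 140448).
Largest index with value ≤ 509443: n = 319 (giving 507529).
Indices 168 through 319: 152 terms.

152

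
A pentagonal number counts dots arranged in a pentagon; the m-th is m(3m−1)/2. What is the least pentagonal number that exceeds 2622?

2625

Solve n(3n−1)/2 > 2622 for integer n.
The largest n with value ≤ 2622 is 41 (since 2501 ≤ 2622 < 2625), so the first above is n = 42, value 2625.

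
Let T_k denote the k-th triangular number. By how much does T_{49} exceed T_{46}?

49·50/2 = 1225 and 46·47/2 = 1081.
Difference: 1225 − 1081 = 144.

144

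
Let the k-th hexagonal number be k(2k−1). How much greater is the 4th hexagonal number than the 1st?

27

4·(2·4 − 1) = 28 and 1·(2·1 − 1) = 1.
Difference: 28 − 1 = 27.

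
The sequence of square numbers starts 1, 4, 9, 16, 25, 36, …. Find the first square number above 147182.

147456

Solve n² > 147182 for integer n.
The largest n with value ≤ 147182 is 383 (since 146689 ≤ 147182 < 147456), so the first above is n = 384, value 147456.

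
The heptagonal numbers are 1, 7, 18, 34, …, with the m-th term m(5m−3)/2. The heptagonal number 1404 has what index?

24

Set n(5n−3)/2 = 1404, giving 5n² − 3n − 2808 = 0.
The discriminant is 9 + 40·1404 = 56169, and √56169 = 237.
So n = (3 + 237) / 10 = 240/10 = 24.
Check: 24·(5·24 − 3)/2 = 1404. ✓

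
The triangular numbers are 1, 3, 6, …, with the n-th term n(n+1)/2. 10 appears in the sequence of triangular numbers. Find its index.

Set n(n+1)/2 = 10, giving n² + n − 20 = 0.
The discriminant is 1 + 8·10 = 81, and √81 = 9.
So n = (-1 + 9) / 2 = 8/2 = 4.
Check: 4·5/2 = 10. ✓

4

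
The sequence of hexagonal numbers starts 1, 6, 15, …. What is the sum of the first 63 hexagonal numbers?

168672

Σ i(2i−1) = 2Σi² − Σi over i = 1..63.
Σi = 2016 and Σi² = 85344.
2·85344 − 1·2016 = 168672.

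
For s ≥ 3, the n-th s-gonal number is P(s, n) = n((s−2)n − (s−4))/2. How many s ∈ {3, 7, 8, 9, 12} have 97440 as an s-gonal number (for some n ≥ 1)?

1

s = 3: P(3, 440) = 97020 and P(3, 441) = 97461; 97440 is not s-gonal.
s = 7: P(7, 197) = 96727 and P(7, 198) = 97713; 97440 is not s-gonal.
s = 8: P(8, 180) = 96840 and P(8, 181) = 97921; 97440 is not s-gonal.
s = 9: P(9, 167) = 97194 and P(9, 168) = 98364; 97440 is not s-gonal.
s = 12: P(12, 140) = 97440. ✓
Hits: s ∈ {12} → 1.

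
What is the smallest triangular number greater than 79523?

Solve n(n+1)/2 > 79523 for integer n.
The largest n with value ≤ 79523 is 398 (since 79401 ≤ 79523 < 79800), so the first above is n = 399, value 79800.

79800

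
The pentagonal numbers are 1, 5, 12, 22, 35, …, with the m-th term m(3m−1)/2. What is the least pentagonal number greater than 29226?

Solve n(3n−1)/2 > 29226 for integer n.
The largest n with value ≤ 29226 is 139 (since 28912 ≤ 29226 < 29330), so the first above is n = 140, value 29330.

29330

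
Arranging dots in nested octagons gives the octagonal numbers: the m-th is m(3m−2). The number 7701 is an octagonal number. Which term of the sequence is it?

51

Set n(3n−2) = 7701, giving 3n² − 2n − 7701 = 0.
The discriminant is 4 + 12·7701 = 92416, and √92416 = 304.
So n = (2 + 304) / 6 = 306/6 = 51.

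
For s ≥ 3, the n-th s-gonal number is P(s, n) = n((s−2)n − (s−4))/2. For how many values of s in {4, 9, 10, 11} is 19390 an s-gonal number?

1

s = 4: P(4, 139) = 19321 and P(4, 140) = 19600; 19390 is not s-gonal.
s = 9: P(9, 74) = 18981 and P(9, 75) = 19500; 19390 is not s-gonal.
s = 10: P(10, 70) = 19390. ✓
s = 11: P(11, 66) = 19371 and P(11, 67) = 19966; 19390 is not s-gonal.
Hits: s ∈ {10} → 1.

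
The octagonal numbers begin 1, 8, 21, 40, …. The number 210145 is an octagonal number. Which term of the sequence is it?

265

Set n(3n−2) = 210145, giving 3n² − 2n − 210145 = 0.
So n = (2 + 1588) / 6 = 1590/6 = 265.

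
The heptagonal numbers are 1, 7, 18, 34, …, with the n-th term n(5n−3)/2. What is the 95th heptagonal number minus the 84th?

4906

95·(5·95 − 3)/2 = 22420 and 84·(5·84 − 3)/2 = 17514.
Difference: 22420 − 17514 = 4906.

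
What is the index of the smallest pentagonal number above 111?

9

Solve n(3n−1)/2 > 111 for integer n.
The largest n with value ≤ 111 is 8 (since 92 ≤ 111 < 117), so the first above is n = 9, value 117.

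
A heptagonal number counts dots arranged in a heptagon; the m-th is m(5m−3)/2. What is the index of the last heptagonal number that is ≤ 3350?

36

Solve n(5n−3)/2 ≤ 3350 for integer n.
n = 36 gives 3186 ≤ 3350, while n = 37 gives 3367 > 3350; so the answer is index 36.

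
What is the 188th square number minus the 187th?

n² − (n−1)² = 2n − 1, so 188² − 187² = 2·188 − 1 = 375.

375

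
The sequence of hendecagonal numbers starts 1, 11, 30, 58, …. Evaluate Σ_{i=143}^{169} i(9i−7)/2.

Σ i(9i−7)/2 = (9Σi² − 7Σi) / 2 over i = 143..169.
Σi = 14365 − 10153 = 4212 and Σi² = 1623245 − 964535 = 658710.
(9·658710 − 7·4212) / 2 = 5898906/2 = 2949453.

2949453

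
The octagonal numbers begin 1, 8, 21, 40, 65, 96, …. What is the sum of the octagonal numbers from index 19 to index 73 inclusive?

Σ i(3i−2) = 3Σi² − 2Σi over i = 19..73.
Σi = 2701 − 171 = 2530 and Σi² = 132349 − 2109 = 130240.
3·130240 − 2·2530 = 385660.

385660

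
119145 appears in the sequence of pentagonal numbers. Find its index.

Set n(3n−1)/2 = 119145, giving 3n² − n − 238290 = 0.
The discriminant is 1 + 24·119145 = 2859481, and √2859481 = 1691.
So n = (1 + 1691) / 6 = 1692/6 = 282.

282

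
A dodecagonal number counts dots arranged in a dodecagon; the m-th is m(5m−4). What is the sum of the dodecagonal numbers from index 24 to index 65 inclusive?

Σ i(5i−4) = 5Σi² − 4Σi over i = 24..65.
Σi = 2145 − 276 = 1869 and Σi² = 93665 − 4324 = 89341.
5·89341 − 4·1869 = 439229.

439229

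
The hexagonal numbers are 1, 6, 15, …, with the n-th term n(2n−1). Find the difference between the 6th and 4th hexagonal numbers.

6·(2·6 − 1) = 66 and 4·(2·4 − 1) = 28.
Difference: 66 − 28 = 38.

38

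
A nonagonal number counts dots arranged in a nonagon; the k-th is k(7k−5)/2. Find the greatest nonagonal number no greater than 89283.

89200

Solve n(7n−5)/2 ≤ 89283 for integer n.
n = 160 gives 89200 ≤ 89283, while n = 161 gives 90321 > 89283; so the answer is 89200.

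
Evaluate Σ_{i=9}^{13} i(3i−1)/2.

Σ i(3i−1)/2 = (3Σi² − Σi) / 2 over i = 9..13.
Σi = 91 − 36 = 55 and Σi² = 819 − 204 = 615.
(3·615 − 1·55) / 2 = 1790/2 = 895.

895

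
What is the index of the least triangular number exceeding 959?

Solve n(n+1)/2 > 959 for integer n.
The largest n with value ≤ 959 is 43 (since 946 ≤ 959 < 990), so the first above is n = 44, value 990.

44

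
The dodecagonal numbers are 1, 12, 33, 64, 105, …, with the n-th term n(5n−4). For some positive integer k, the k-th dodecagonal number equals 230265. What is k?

215

Set n(5n−4) = 230265, giving 5n² − 4n − 230265 = 0.
The discriminant is 16 + 20·230265 = 4605316, and √4605316 = 2146.
So n = (4 + 2146) / 10 = 2150/10 = 215.
Check: 215·(5·215 − 4) = 230265. ✓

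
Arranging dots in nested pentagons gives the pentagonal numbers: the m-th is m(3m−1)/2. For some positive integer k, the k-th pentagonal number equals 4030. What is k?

Set n(3n−1)/2 = 4030, giving 3n² − n − 8060 = 0.
So n = (1 + 311) / 6 = 312/6 = 52.
Check: 52·(3·52 − 1)/2 = 4030. ✓

52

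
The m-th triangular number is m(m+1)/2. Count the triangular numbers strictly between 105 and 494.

16

The n-th triangular number is n(n+1)/2.
Smallest index with value > 105: n = 15 (giving 120).
Largest index with value < 494: n = 30 (giving 465).
Indices 15 through 30: 16 terms.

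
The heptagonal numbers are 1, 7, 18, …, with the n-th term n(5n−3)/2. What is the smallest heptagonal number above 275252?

Solve n(5n−3)/2 > 275252 for integer n.
The largest n with value ≤ 275252 is 332 (since 275062 ≤ 275252 < 276723), so the first above is n = 333, value 276723.

276723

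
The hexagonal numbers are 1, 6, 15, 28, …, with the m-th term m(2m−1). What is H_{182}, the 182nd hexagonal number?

66066

The 182nd hexagonal number is n(2n−1) with n = 182.
182·(2·182 − 1) = 182·363 = 66066.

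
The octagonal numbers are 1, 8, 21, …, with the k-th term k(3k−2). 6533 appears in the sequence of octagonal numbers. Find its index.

47

Set n(3n−2) = 6533, giving 3n² − 2n − 6533 = 0.
The discriminant is 4 + 12·6533 = 78400, and √78400 = 280.
So n = (2 + 280) / 6 = 282/6 = 47.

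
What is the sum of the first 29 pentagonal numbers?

Σ i(3i−1)/2 = (3Σi² − Σi) / 2 over i = 1..29.
Σi = 435 and Σi² = 8555.
(3·8555 − 1·435) / 2 = 25230/2 = 12615.

12615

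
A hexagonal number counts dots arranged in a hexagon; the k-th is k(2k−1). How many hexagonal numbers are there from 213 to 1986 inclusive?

The n-th hexagonal number is n(2n−1).
Smallest index with value ≥ 213: n = 11 (giving 231).
Largest index with value ≤ 1986: n = 31 (giving 1891).
Indices 11 through 31: 21 terms.

21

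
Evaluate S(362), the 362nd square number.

The 362nd square number is n² with n = 362.
362² = 131044.

131044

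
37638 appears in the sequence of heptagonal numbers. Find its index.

Set n(5n−3)/2 = 37638, giving 5n² − 3n − 75276 = 0.
The discriminant is 9 + 40·37638 = 1505529, and √1505529 = 1227.
So n = (3 + 1227) / 10 = 1230/10 = 123.

123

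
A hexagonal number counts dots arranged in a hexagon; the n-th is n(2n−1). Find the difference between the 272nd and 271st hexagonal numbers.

1085

Consecutive hexagonal numbers differ by 4n − 3: here 4·272 − 3 = 1085.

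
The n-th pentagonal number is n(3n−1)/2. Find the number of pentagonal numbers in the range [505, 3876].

The n-th pentagonal number is n(3n−1)/2.
Smallest index with value ≥ 505: n = 19 (giving 532).
Largest index with value ≤ 3876: n = 51 (giving 3876).
Indices 19 through 51: 33 terms.

33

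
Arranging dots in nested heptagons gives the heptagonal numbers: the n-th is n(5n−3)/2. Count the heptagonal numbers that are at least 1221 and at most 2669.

10

The n-th heptagonal number is n(5n−3)/2.
Smallest index with value ≥ 1221: n = 23 (giving 1288).
Largest index with value ≤ 2669: n = 32 (giving 2512).
Indices 23 through 32: 10 terms.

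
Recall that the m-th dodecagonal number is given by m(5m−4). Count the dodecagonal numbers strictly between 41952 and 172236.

93

The n-th dodecagonal number is n(5n−4).
Smallest index with value > 41952: n = 93 (giving 42873).
Largest index with value < 172236: n = 185 (giving 170385).
Indices 93 through 185: 93 terms.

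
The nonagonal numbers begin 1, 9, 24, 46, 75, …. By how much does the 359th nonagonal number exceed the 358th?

Consecutive nonagonal numbers differ by 7n − 6: here 7·359 − 6 = 2507.

2507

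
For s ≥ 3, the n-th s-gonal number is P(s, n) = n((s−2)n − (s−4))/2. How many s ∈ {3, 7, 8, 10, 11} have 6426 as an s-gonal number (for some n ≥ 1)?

1

s = 3: P(3, 112) = 6328 and P(3, 113) = 6441; 6426 is not s-gonal.
s = 7: P(7, 51) = 6426. ✓
s = 8: P(8, 46) = 6256 and P(8, 47) = 6533; 6426 is not s-gonal.
s = 10: P(10, 40) = 6280 and P(10, 41) = 6601; 6426 is not s-gonal.
s = 11: P(11, 38) = 6365 and P(11, 39) = 6708; 6426 is not s-gonal.
Hits: s ∈ {7} → 1.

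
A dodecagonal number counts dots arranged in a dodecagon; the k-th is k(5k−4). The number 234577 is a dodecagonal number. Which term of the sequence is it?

Set n(5n−4) = 234577, giving 5n² − 4n − 234577 = 0.
The discriminant is 16 + 20·234577 = 4691556, and √4691556 = 2166.
So n = (4 + 2166) / 10 = 2170/10 = 217.

217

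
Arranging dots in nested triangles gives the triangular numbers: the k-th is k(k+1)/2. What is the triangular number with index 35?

630

The 35th triangular number is n(n+1)/2 with n = 35.
35·36/2 = 1260/2 = 630.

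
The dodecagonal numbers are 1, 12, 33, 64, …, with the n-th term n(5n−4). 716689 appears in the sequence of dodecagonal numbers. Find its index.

Set n(5n−4) = 716689, giving 5n² − 4n − 716689 = 0.
The discriminant is 16 + 20·716689 = 14333796, and √14333796 = 3786.
So n = (4 + 3786) / 10 = 3790/10 = 379.

379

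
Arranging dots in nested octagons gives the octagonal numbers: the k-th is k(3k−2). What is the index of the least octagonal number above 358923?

347

Solve n(3n−2) > 358923 for integer n.
The largest n with value ≤ 358923 is 346 (since 358456 ≤ 358923 < 360533), so the first above is n = 347, value 360533.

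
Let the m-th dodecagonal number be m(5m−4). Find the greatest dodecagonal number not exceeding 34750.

Solve n(5n−4) ≤ 34750 for integer n.
n = 83 gives 34113 ≤ 34750, while n = 84 gives 34944 > 34750; so the answer is 34113.

34113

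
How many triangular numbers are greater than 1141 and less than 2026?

16

The n-th triangular number is n(n+1)/2.
Smallest index with value > 1141: n = 48 (giving 1176).
Largest index with value < 2026: n = 63 (giving 2016).
Indices 48 through 63: 16 terms.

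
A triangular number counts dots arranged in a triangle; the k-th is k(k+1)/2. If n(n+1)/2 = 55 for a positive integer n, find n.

10

Set n(n+1)/2 = 55, giving n² + n − 110 = 0.
The discriminant is 1 + 8·55 = 441, and √441 = 21.
So n = (-1 + 21) / 2 = 20/2 = 10.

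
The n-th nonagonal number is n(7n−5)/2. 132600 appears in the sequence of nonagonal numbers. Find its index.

Set n(7n−5)/2 = 132600, giving 7n² − 5n − 265200 = 0.
The discriminant is 25 + 56·132600 = 7425625, and √7425625 = 2725.
So n = (5 + 2725) / 14 = 2730/14 = 195.
Check: 195·(7·195 − 5)/2 = 132600. ✓

195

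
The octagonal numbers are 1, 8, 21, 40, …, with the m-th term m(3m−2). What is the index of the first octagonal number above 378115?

356

Solve n(3n−2) > 378115 for integer n.
The largest n with value ≤ 378115 is 355 (since 377365 ≤ 378115 < 379496), so the first above is n = 356, value 379496.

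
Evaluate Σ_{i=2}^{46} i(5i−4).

Σ i(5i−4) = 5Σi² − 4Σi over i = 2..46.
Σi = 1081 − 1 = 1080 and Σi² = 33511 − 1 = 33510.
5·33510 − 4·1080 = 163230.

163230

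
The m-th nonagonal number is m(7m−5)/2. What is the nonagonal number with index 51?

8976

The 51st nonagonal number is n(7n−5)/2 with n = 51.
51·(7·51 − 5)/2 = 51·352/2 = 51·176 = 8976.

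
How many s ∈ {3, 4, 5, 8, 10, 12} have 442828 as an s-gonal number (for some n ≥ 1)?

1

s = 3: P(3, 940) = 442270 and P(3, 941) = 443211; 442828 is not s-gonal.
s = 4: P(4, 665) = 442225 and P(4, 666) = 443556; 442828 is not s-gonal.
s = 5: P(5, 543) = 442002 and P(5, 544) = 443632; 442828 is not s-gonal.
s = 8: P(8, 384) = 441600 and P(8, 385) = 443905; 442828 is not s-gonal.
s = 10: P(10, 333) = 442557 and P(10, 334) = 445222; 442828 is not s-gonal.
s = 12: P(12, 298) = 442828. ✓
Hits: s ∈ {12} → 1.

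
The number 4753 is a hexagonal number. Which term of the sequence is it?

Set n(2n−1) = 4753, giving 2n² − n − 4753 = 0.
So n = (1 + 195) / 4 = 196/4 = 49.

49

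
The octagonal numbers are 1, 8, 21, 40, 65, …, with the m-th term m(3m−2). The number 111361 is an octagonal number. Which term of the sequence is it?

193

Set n(3n−2) = 111361, giving 3n² − 2n − 111361 = 0.
The discriminant is 4 + 12·111361 = 1336336, and √1336336 = 1156.
So n = (2 + 1156) / 6 = 1158/6 = 193.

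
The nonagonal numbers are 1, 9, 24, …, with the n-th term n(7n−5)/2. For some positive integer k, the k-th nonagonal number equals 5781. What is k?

Set n(7n−5)/2 = 5781, giving 7n² − 5n − 11562 = 0.
So n = (5 + 569) / 14 = 574/14 = 41.

41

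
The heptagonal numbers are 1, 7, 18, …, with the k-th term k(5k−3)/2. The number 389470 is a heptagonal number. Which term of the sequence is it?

395

Set n(5n−3)/2 = 389470, giving 5n² − 3n − 778940 = 0.
The discriminant is 9 + 40·389470 = 15578809, and √15578809 = 3947.
So n = (3 + 3947) / 10 = 3950/10 = 395.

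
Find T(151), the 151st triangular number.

11476

The 151st triangular number is n(n+1)/2 with n = 151.
151·152/2 = 22952/2 = 11476.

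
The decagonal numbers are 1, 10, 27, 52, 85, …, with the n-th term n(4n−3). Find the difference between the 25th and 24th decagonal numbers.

Consecutive decagonal numbers differ by 8n − 7: here 8·25 − 7 = 193.

193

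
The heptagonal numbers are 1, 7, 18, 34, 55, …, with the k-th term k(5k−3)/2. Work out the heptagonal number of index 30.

The 30th heptagonal number is n(5n−3)/2 with n = 30.
30·(5·30 − 3)/2 = 30·147/2 = 2205.

2205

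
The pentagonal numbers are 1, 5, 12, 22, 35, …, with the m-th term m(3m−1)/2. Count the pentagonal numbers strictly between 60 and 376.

The n-th pentagonal number is n(3n−1)/2.
Smallest index with value > 60: n = 7 (giving 70).
Largest index with value < 376: n = 15 (giving 330).
Indices 7 through 15: 9 terms.

9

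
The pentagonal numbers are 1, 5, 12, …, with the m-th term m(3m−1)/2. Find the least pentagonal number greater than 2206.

Solve n(3n−1)/2 > 2206 for integer n.
The largest n with value ≤ 2206 is 38 (since 2147 ≤ 2206 < 2262), so the first above is n = 39, value 2262.

2262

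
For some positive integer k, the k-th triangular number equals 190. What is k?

19

Set n(n+1)/2 = 190, giving n² + n − 380 = 0.
So n = (-1 + 39) / 2 = 38/2 = 19.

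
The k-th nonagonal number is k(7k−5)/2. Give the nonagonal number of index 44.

6666

The 44th nonagonal number is n(7n−5)/2 with n = 44.
44·(7·44 − 5)/2 = 44·303/2 = 6666.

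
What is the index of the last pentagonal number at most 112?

Solve n(3n−1)/2 ≤ 112 for integer n.
n = 8 gives 92 ≤ 112, while n = 9 gives 117 > 112; so the answer is index 8.

8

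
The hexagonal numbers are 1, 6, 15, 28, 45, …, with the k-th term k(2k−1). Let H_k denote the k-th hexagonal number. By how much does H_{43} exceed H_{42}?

Consecutive hexagonal numbers differ by 4n − 3: here 4·43 − 3 = 169.

169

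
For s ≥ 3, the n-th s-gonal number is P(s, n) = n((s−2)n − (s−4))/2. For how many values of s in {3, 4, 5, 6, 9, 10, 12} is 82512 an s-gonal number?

1

s = 3: P(3, 405) = 82215 and P(3, 406) = 82621; 82512 is not s-gonal.
s = 4: P(4, 287) = 82369 and P(4, 288) = 82944; 82512 is not s-gonal.
s = 5: P(5, 234) = 82017 and P(5, 235) = 82720; 82512 is not s-gonal.
s = 6: P(6, 203) = 82215 and P(6, 204) = 83028; 82512 is not s-gonal.
s = 9: P(9, 153) = 81549 and P(9, 154) = 82621; 82512 is not s-gonal.
s = 10: P(10, 144) = 82512. ✓
s = 12: P(12, 128) = 81408 and P(12, 129) = 82689; 82512 is not s-gonal.
Hits: s ∈ {10} → 1.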